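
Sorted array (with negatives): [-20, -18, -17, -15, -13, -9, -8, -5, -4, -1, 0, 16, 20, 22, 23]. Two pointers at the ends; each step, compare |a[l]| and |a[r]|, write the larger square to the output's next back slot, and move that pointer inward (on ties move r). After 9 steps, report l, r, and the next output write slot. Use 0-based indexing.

l=5, r=10, next write slot=5

l=0 r=14: |-20|<=|23| out[14]=529, r--
l=0 r=13: |-20|<=|22| out[13]=484, r--
l=0 r=12: |-20|<=|20| out[12]=400, r--
l=0 r=11: |-20|>|16| out[11]=400, l++
l=1 r=11: |-18|>|16| out[10]=324, l++
l=2 r=11: |-17|>|16| out[9]=289, l++
l=3 r=11: |-15|<=|16| out[8]=256, r--
l=3 r=10: |-15|>|0| out[7]=225, l++
l=4 r=10: |-13|>|0| out[6]=169, l++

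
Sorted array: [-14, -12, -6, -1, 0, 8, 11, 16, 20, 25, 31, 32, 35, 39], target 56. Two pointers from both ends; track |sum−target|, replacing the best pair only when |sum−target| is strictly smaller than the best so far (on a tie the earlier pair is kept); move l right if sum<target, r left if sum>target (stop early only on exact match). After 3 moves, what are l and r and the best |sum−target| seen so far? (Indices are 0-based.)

l=3, r=13, best |Δ|=23

[0,13] -14+39=25 d=31 * → l++
[1,13] -12+39=27 d=29 * → l++
[2,13] -6+39=33 d=23 * → l++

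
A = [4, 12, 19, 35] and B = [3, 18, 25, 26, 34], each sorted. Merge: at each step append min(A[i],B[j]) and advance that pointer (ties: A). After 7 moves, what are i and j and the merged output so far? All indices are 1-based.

i=1 j=1: A[i]=4>B[j]=3 take 3, j++
i=1 j=2: A[i]=4<=B[j]=18 take 4, i++
i=2 j=2: A[i]=12<=B[j]=18 take 12, i++
i=3 j=2: A[i]=19>B[j]=18 take 18, j++
i=3 j=3: A[i]=19<=B[j]=25 take 19, i++
i=4 j=3: A[i]=35>B[j]=25 take 25, j++
i=4 j=4: A[i]=35>B[j]=26 take 26, j++

i=4, j=5, merged so far=[3, 4, 12, 18, 19, 25, 26]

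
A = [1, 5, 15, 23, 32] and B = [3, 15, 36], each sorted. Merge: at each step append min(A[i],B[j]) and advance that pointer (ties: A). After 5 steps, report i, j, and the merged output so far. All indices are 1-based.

i=1 j=1: A[i]=1<=B[j]=3 take 1, i++
i=2 j=1: A[i]=5>B[j]=3 take 3, j++
i=2 j=2: A[i]=5<=B[j]=15 take 5, i++
i=3 j=2: A[i]=15<=B[j]=15 take 15, i++
i=4 j=2: A[i]=23>B[j]=15 take 15, j++

i=4, j=3, merged so far=[1, 3, 5, 15, 15]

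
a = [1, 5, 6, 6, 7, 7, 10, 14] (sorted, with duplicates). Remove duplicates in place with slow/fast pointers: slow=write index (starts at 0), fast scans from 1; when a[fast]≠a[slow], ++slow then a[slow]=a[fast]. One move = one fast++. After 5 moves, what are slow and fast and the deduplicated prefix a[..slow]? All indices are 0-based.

slow=3, fast=6, prefix=[1, 5, 6, 7]

slow=0 fast=1: a[fast]=5≠a[slow]=1 write a[1]=5, slow++,fast++
slow=1 fast=2: a[fast]=6≠a[slow]=5 write a[2]=6, slow++,fast++
slow=2 fast=3: a[fast]=6=a[slow] dup, fast++
slow=2 fast=4: a[fast]=7≠a[slow]=6 write a[3]=7, slow++,fast++
slow=3 fast=5: a[fast]=7=a[slow] dup, fast++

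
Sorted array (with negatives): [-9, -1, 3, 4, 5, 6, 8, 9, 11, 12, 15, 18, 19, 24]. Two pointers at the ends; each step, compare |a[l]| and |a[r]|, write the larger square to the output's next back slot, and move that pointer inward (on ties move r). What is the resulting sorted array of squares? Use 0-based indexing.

[0,13] |-9|<=|24| out[13]=576 → r--
[0,12] |-9|<=|19| out[12]=361 → r--
[0,11] |-9|<=|18| out[11]=324 → r--
[0,10] |-9|<=|15| out[10]=225 → r--
[0,9] |-9|<=|12| out[9]=144 → r--
[0,8] |-9|<=|11| out[8]=121 → r--
[0,7] |-9|<=|9| out[7]=81 → r--
[0,6] |-9|>|8| out[6]=81 → l++
[1,6] |-1|<=|8| out[5]=64 → r--
[1,5] |-1|<=|6| out[4]=36 → r--
[1,4] |-1|<=|5| out[3]=25 → r--
[1,3] |-1|<=|4| out[2]=16 → r--
[1,2] |-1|<=|3| out[1]=9 → r--
[1,1] |-1|<=|-1| out[0]=1 → r--

[1, 9, 16, 25, 36, 64, 81, 81, 121, 144, 225, 324, 361, 576]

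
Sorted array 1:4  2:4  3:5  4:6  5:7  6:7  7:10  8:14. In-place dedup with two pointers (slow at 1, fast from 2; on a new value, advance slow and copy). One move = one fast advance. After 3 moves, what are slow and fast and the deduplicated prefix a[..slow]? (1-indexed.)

slow=1 fast=2: a[fast]=4=a[slow] dup, fast++
slow=1 fast=3: a[fast]=5≠a[slow]=4 write a[2]=5, slow++,fast++
slow=2 fast=4: a[fast]=6≠a[slow]=5 write a[3]=6, slow++,fast++

slow=3, fast=5, prefix=[4, 5, 6]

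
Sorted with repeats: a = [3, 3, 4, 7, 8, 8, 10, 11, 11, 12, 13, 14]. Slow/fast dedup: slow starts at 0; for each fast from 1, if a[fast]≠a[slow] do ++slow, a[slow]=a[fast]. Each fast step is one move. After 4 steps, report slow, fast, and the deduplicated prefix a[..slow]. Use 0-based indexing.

(s=0,f=1) a[fast]=3=a[slow] dup → fast++
(s=0,f=2) a[fast]=4≠a[slow]=3 write a[1]=4 → slow++,fast++
(s=1,f=3) a[fast]=7≠a[slow]=4 write a[2]=7 → slow++,fast++
(s=2,f=4) a[fast]=8≠a[slow]=7 write a[3]=8 → slow++,fast++

slow=3, fast=5, prefix=[3, 4, 7, 8]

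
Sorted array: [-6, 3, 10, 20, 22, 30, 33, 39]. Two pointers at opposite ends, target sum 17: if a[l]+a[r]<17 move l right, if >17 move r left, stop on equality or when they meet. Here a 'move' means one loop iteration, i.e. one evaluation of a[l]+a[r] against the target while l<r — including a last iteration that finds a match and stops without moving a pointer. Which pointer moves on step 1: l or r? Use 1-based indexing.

l=1 r=8: -6+39=33 >17, r--

r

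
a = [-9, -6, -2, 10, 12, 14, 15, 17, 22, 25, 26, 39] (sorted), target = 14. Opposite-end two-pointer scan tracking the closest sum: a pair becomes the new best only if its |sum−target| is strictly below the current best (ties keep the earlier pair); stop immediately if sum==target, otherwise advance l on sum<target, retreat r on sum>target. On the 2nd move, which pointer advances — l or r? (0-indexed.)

[0,11] -9+39=30 d=16 * → r--
[0,10] -9+26=17 d=3 * → r--

r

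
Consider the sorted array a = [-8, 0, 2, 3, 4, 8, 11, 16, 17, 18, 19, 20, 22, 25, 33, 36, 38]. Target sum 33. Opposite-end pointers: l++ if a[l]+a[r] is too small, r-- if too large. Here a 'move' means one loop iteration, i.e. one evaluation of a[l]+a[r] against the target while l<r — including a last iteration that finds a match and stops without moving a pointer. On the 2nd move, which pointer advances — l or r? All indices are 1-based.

l=1 r=17: -8+38=30 <33, l++
l=2 r=17: 0+38=38 >33, r--

r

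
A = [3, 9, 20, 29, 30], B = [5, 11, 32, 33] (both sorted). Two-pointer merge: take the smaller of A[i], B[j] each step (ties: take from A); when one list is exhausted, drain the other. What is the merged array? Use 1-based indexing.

[i=1,j=1] A[i]=3<=B[j]=5 take 3 → i++
[i=2,j=1] A[i]=9>B[j]=5 take 5 → j++
[i=2,j=2] A[i]=9<=B[j]=11 take 9 → i++
[i=3,j=2] A[i]=20>B[j]=11 take 11 → j++
[i=3,j=3] A[i]=20<=B[j]=32 take 20 → i++
[i=4,j=3] A[i]=29<=B[j]=32 take 29 → i++
[i=5,j=3] A[i]=30<=B[j]=32 take 30 → i++
[i=6,j=3] A done, take B[j]=32 → j++
[i=6,j=4] A done, take B[j]=33 → j++

[3, 5, 9, 11, 20, 29, 30, 32, 33]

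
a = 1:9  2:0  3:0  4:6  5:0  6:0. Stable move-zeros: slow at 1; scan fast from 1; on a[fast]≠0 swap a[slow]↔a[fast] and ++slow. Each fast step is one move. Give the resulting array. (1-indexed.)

[9, 6, 0, 0, 0, 0]

slow=1 fast=1: a[fast]=9≠0 swap→a[1]=9, slow++,fast++
slow=2 fast=2: a[fast]=0, fast++
slow=2 fast=3: a[fast]=0, fast++
slow=2 fast=4: a[fast]=6≠0 swap→a[2]=6, slow++,fast++
slow=3 fast=5: a[fast]=0, fast++
slow=3 fast=6: a[fast]=0, fast++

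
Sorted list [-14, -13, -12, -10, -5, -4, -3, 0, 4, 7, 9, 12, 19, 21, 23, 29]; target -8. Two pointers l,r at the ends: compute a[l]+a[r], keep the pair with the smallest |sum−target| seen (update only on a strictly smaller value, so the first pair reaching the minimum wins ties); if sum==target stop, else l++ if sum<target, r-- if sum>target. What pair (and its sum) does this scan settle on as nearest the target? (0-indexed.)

l=0 r=15: -14+29=15 d=23 *, r--
l=0 r=14: -14+23=9 d=17 *, r--
l=0 r=13: -14+21=7 d=15 *, r--
l=0 r=12: -14+19=5 d=13 *, r--
l=0 r=11: -14+12=-2 d=6 *, r--
l=0 r=10: -14+9=-5 d=3 *, r--
l=0 r=9: -14+7=-7 d=1 *, r--
l=0 r=8: -14+4=-10 d=2, l++
l=1 r=8: -13+4=-9 d=1, l++
l=2 r=8: -12+4=-8 d=0 *, stop

pair (-12, 4) with sum -8 (|Δ|=0)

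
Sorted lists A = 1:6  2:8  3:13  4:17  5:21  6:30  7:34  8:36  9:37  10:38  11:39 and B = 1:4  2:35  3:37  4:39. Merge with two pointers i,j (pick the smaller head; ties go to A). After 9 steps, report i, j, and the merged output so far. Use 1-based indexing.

i=8, j=3, merged so far=[4, 6, 8, 13, 17, 21, 30, 34, 35]

[i=1,j=1] A[i]=6>B[j]=4 take 4 → j++
[i=1,j=2] A[i]=6<=B[j]=35 take 6 → i++
[i=2,j=2] A[i]=8<=B[j]=35 take 8 → i++
[i=3,j=2] A[i]=13<=B[j]=35 take 13 → i++
[i=4,j=2] A[i]=17<=B[j]=35 take 17 → i++
[i=5,j=2] A[i]=21<=B[j]=35 take 21 → i++
[i=6,j=2] A[i]=30<=B[j]=35 take 30 → i++
[i=7,j=2] A[i]=34<=B[j]=35 take 34 → i++
[i=8,j=2] A[i]=36>B[j]=35 take 35 → j++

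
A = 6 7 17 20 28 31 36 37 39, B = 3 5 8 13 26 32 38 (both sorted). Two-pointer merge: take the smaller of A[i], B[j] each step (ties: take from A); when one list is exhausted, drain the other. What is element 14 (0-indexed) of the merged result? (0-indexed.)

[i=0,j=0] A[i]=6>B[j]=3 take 3 → j++
[i=0,j=1] A[i]=6>B[j]=5 take 5 → j++
[i=0,j=2] A[i]=6<=B[j]=8 take 6 → i++
[i=1,j=2] A[i]=7<=B[j]=8 take 7 → i++
[i=2,j=2] A[i]=17>B[j]=8 take 8 → j++
[i=2,j=3] A[i]=17>B[j]=13 take 13 → j++
[i=2,j=4] A[i]=17<=B[j]=26 take 17 → i++
[i=3,j=4] A[i]=20<=B[j]=26 take 20 → i++
[i=4,j=4] A[i]=28>B[j]=26 take 26 → j++
[i=4,j=5] A[i]=28<=B[j]=32 take 28 → i++
[i=5,j=5] A[i]=31<=B[j]=32 take 31 → i++
[i=6,j=5] A[i]=36>B[j]=32 take 32 → j++
[i=6,j=6] A[i]=36<=B[j]=38 take 36 → i++
[i=7,j=6] A[i]=37<=B[j]=38 take 37 → i++
[i=8,j=6] A[i]=39>B[j]=38 take 38 → j++
[i=8,j=7] B done, take A[i]=39 → i++

merged[14] = 38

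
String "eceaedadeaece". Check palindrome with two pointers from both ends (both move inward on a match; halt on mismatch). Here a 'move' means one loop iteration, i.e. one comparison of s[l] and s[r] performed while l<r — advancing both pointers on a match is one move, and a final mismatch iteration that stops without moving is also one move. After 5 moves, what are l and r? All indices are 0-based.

l=5, r=7

[0,12] 'e'=='e' → l++,r--
[1,11] 'c'=='c' → l++,r--
[2,10] 'e'=='e' → l++,r--
[3,9] 'a'=='a' → l++,r--
[4,8] 'e'=='e' → l++,r--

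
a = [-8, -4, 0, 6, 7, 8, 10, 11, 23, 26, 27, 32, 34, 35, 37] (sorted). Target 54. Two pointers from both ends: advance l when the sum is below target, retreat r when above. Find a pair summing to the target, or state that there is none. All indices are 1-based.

no pair

[1,15] -8+37=29 <54 → l++
[2,15] -4+37=33 <54 → l++
[3,15] 0+37=37 <54 → l++
[4,15] 6+37=43 <54 → l++
[5,15] 7+37=44 <54 → l++
[6,15] 8+37=45 <54 → l++
[7,15] 10+37=47 <54 → l++
[8,15] 11+37=48 <54 → l++
[9,15] 23+37=60 >54 → r--
[9,14] 23+35=58 >54 → r--
[9,13] 23+34=57 >54 → r--
[9,12] 23+32=55 >54 → r--
[9,11] 23+27=50 <54 → l++
[10,11] 26+27=53 <54 → l++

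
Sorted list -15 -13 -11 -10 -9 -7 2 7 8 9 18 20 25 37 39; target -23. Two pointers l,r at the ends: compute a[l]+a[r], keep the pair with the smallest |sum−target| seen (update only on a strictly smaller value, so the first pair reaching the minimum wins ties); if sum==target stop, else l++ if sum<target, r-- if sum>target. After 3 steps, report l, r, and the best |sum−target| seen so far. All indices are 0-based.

l=0, r=11, best |Δ|=33

l=0 r=14: -15+39=24 d=47 *, r--
l=0 r=13: -15+37=22 d=45 *, r--
l=0 r=12: -15+25=10 d=33 *, r--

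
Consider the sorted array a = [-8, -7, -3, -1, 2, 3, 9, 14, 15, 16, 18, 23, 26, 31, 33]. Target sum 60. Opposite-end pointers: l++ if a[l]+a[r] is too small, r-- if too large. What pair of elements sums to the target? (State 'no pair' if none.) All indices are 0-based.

no pair

l=0 r=14: -8+33=25 <60, l++
l=1 r=14: -7+33=26 <60, l++
l=2 r=14: -3+33=30 <60, l++
l=3 r=14: -1+33=32 <60, l++
l=4 r=14: 2+33=35 <60, l++
l=5 r=14: 3+33=36 <60, l++
l=6 r=14: 9+33=42 <60, l++
l=7 r=14: 14+33=47 <60, l++
l=8 r=14: 15+33=48 <60, l++
l=9 r=14: 16+33=49 <60, l++
l=10 r=14: 18+33=51 <60, l++
l=11 r=14: 23+33=56 <60, l++
l=12 r=14: 26+33=59 <60, l++
l=13 r=14: 31+33=64 >60, r--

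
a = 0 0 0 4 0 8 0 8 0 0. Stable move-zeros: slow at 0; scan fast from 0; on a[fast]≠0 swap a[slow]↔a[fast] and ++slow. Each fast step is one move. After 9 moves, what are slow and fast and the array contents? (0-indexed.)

slow=3, fast=9, a=[4, 8, 8, 0, 0, 0, 0, 0, 0, 0]

slow=0 fast=0: a[fast]=0, fast++
slow=0 fast=1: a[fast]=0, fast++
slow=0 fast=2: a[fast]=0, fast++
slow=0 fast=3: a[fast]=4≠0 swap→a[0]=4, slow++,fast++
slow=1 fast=4: a[fast]=0, fast++
slow=1 fast=5: a[fast]=8≠0 swap→a[1]=8, slow++,fast++
slow=2 fast=6: a[fast]=0, fast++
slow=2 fast=7: a[fast]=8≠0 swap→a[2]=8, slow++,fast++
slow=3 fast=8: a[fast]=0, fast++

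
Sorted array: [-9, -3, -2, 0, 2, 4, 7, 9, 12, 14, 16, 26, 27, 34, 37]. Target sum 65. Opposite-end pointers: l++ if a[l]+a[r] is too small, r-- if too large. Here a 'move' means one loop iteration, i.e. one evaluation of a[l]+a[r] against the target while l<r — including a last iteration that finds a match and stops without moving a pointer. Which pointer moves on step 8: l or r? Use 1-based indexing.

l

l=1 r=15: -9+37=28 <65, l++
l=2 r=15: -3+37=34 <65, l++
l=3 r=15: -2+37=35 <65, l++
l=4 r=15: 0+37=37 <65, l++
l=5 r=15: 2+37=39 <65, l++
l=6 r=15: 4+37=41 <65, l++
l=7 r=15: 7+37=44 <65, l++
l=8 r=15: 9+37=46 <65, l++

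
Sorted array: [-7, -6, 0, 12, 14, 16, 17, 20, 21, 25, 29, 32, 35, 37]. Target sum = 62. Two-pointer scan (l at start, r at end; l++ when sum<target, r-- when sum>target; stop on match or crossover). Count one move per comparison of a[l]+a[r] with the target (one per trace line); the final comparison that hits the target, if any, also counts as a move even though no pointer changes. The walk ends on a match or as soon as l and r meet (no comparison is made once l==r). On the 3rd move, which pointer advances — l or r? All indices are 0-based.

l

l=0 r=13: -7+37=30 <62, l++
l=1 r=13: -6+37=31 <62, l++
l=2 r=13: 0+37=37 <62, l++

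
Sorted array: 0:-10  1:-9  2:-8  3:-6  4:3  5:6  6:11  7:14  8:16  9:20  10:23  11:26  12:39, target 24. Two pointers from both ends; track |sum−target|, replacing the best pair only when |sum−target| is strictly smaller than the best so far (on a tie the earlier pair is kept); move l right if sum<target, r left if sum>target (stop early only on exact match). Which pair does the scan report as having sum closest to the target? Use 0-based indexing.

pair (3, 20) with sum 23 (|Δ|=1)

l=0 r=12: -10+39=29 d=5 *, r--
l=0 r=11: -10+26=16 d=8, l++
l=1 r=11: -9+26=17 d=7, l++
l=2 r=11: -8+26=18 d=6, l++
l=3 r=11: -6+26=20 d=4 *, l++
l=4 r=11: 3+26=29 d=5, r--
l=4 r=10: 3+23=26 d=2 *, r--
l=4 r=9: 3+20=23 d=1 *, l++
l=5 r=9: 6+20=26 d=2, r--
l=5 r=8: 6+16=22 d=2, l++
l=6 r=8: 11+16=27 d=3, r--
l=6 r=7: 11+14=25 d=1, r--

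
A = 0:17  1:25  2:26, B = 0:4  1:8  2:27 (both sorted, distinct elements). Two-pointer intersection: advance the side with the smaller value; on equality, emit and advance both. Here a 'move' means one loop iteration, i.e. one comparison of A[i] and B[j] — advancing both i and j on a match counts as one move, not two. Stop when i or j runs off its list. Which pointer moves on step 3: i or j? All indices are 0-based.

i

i=0 j=0: 17>4, j++
i=0 j=1: 17>8, j++
i=0 j=2: 17<27, i++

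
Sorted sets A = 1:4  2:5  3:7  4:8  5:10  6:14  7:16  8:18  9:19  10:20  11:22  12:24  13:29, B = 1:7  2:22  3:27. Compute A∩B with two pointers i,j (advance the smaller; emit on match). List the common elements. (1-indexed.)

i=1 j=1: 4<7, i++
i=2 j=1: 5<7, i++
i=3 j=1: 7==7 emit, i++,j++
i=4 j=2: 8<22, i++
i=5 j=2: 10<22, i++
i=6 j=2: 14<22, i++
i=7 j=2: 16<22, i++
i=8 j=2: 18<22, i++
i=9 j=2: 19<22, i++
i=10 j=2: 20<22, i++
i=11 j=2: 22==22 emit, i++,j++
i=12 j=3: 24<27, i++
i=13 j=3: 29>27, j++

intersection = [7, 22]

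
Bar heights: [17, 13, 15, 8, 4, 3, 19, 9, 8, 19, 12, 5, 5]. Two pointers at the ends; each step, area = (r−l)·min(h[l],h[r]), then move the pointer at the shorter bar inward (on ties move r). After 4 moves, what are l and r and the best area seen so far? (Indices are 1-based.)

l=1 r=13: min(17,5)*12=60 best=60 *, r--
l=1 r=12: min(17,5)*11=55 best=60, r--
l=1 r=11: min(17,12)*10=120 best=120 *, r--
l=1 r=10: min(17,19)*9=153 best=153 *, l++

l=2, r=10, best area=153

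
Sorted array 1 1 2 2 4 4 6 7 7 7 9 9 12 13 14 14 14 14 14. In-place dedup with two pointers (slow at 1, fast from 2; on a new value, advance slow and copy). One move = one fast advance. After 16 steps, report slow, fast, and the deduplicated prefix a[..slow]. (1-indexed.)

slow=1 fast=2: a[fast]=1=a[slow] dup, fast++
slow=1 fast=3: a[fast]=2≠a[slow]=1 write a[2]=2, slow++,fast++
slow=2 fast=4: a[fast]=2=a[slow] dup, fast++
slow=2 fast=5: a[fast]=4≠a[slow]=2 write a[3]=4, slow++,fast++
slow=3 fast=6: a[fast]=4=a[slow] dup, fast++
slow=3 fast=7: a[fast]=6≠a[slow]=4 write a[4]=6, slow++,fast++
slow=4 fast=8: a[fast]=7≠a[slow]=6 write a[5]=7, slow++,fast++
slow=5 fast=9: a[fast]=7=a[slow] dup, fast++
slow=5 fast=10: a[fast]=7=a[slow] dup, fast++
slow=5 fast=11: a[fast]=9≠a[slow]=7 write a[6]=9, slow++,fast++
slow=6 fast=12: a[fast]=9=a[slow] dup, fast++
slow=6 fast=13: a[fast]=12≠a[slow]=9 write a[7]=12, slow++,fast++
slow=7 fast=14: a[fast]=13≠a[slow]=12 write a[8]=13, slow++,fast++
slow=8 fast=15: a[fast]=14≠a[slow]=13 write a[9]=14, slow++,fast++
slow=9 fast=16: a[fast]=14=a[slow] dup, fast++
slow=9 fast=17: a[fast]=14=a[slow] dup, fast++

slow=9, fast=18, prefix=[1, 2, 4, 6, 7, 9, 12, 13, 14]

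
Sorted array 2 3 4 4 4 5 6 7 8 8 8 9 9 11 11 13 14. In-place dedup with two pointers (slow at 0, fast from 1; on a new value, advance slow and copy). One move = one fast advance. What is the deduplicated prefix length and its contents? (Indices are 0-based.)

length 11; prefix = [2, 3, 4, 5, 6, 7, 8, 9, 11, 13, 14]

(s=0,f=1) a[fast]=3≠a[slow]=2 write a[1]=3 → slow++,fast++
(s=1,f=2) a[fast]=4≠a[slow]=3 write a[2]=4 → slow++,fast++
(s=2,f=3) a[fast]=4=a[slow] dup → fast++
(s=2,f=4) a[fast]=4=a[slow] dup → fast++
(s=2,f=5) a[fast]=5≠a[slow]=4 write a[3]=5 → slow++,fast++
(s=3,f=6) a[fast]=6≠a[slow]=5 write a[4]=6 → slow++,fast++
(s=4,f=7) a[fast]=7≠a[slow]=6 write a[5]=7 → slow++,fast++
(s=5,f=8) a[fast]=8≠a[slow]=7 write a[6]=8 → slow++,fast++
(s=6,f=9) a[fast]=8=a[slow] dup → fast++
(s=6,f=10) a[fast]=8=a[slow] dup → fast++
(s=6,f=11) a[fast]=9≠a[slow]=8 write a[7]=9 → slow++,fast++
(s=7,f=12) a[fast]=9=a[slow] dup → fast++
(s=7,f=13) a[fast]=11≠a[slow]=9 write a[8]=11 → slow++,fast++
(s=8,f=14) a[fast]=11=a[slow] dup → fast++
(s=8,f=15) a[fast]=13≠a[slow]=11 write a[9]=13 → slow++,fast++
(s=9,f=16) a[fast]=14≠a[slow]=13 write a[10]=14 → slow++,fast++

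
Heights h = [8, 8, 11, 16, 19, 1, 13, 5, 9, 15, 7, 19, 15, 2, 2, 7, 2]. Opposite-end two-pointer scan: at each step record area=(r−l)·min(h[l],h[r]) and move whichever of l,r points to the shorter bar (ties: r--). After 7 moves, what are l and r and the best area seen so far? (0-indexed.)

[0,16] min(8,2)*16=32 best=32 * → r--
[0,15] min(8,7)*15=105 best=105 * → r--
[0,14] min(8,2)*14=28 best=105 → r--
[0,13] min(8,2)*13=26 best=105 → r--
[0,12] min(8,15)*12=96 best=105 → l++
[1,12] min(8,15)*11=88 best=105 → l++
[2,12] min(11,15)*10=110 best=110 * → l++

l=3, r=12, best area=110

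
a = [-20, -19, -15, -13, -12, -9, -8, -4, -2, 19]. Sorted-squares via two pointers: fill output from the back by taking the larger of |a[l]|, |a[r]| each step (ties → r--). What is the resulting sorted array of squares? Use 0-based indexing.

l=0 r=9: |-20|>|19| out[9]=400, l++
l=1 r=9: |-19|<=|19| out[8]=361, r--
l=1 r=8: |-19|>|-2| out[7]=361, l++
l=2 r=8: |-15|>|-2| out[6]=225, l++
l=3 r=8: |-13|>|-2| out[5]=169, l++
l=4 r=8: |-12|>|-2| out[4]=144, l++
l=5 r=8: |-9|>|-2| out[3]=81, l++
l=6 r=8: |-8|>|-2| out[2]=64, l++
l=7 r=8: |-4|>|-2| out[1]=16, l++
l=8 r=8: |-2|<=|-2| out[0]=4, r--

[4, 16, 64, 81, 144, 169, 225, 361, 361, 400]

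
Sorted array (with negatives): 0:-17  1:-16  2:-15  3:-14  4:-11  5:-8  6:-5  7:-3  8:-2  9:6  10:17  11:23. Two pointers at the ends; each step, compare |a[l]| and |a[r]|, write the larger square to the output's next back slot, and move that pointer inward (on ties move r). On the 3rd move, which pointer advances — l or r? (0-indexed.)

[0,11] |-17|<=|23| out[11]=529 → r--
[0,10] |-17|<=|17| out[10]=289 → r--
[0,9] |-17|>|6| out[9]=289 → l++

l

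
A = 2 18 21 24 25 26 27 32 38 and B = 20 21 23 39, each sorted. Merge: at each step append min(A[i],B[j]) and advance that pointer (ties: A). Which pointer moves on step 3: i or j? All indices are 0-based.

j

[i=0,j=0] A[i]=2<=B[j]=20 take 2 → i++
[i=1,j=0] A[i]=18<=B[j]=20 take 18 → i++
[i=2,j=0] A[i]=21>B[j]=20 take 20 → j++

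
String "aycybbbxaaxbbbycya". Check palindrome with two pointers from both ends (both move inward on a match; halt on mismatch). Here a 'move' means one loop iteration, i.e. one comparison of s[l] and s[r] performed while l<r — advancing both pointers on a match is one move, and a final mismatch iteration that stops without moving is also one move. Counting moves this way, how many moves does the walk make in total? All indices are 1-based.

l=1 r=18: 'a'=='a', l++,r--
l=2 r=17: 'y'=='y', l++,r--
l=3 r=16: 'c'=='c', l++,r--
l=4 r=15: 'y'=='y', l++,r--
l=5 r=14: 'b'=='b', l++,r--
l=6 r=13: 'b'=='b', l++,r--
l=7 r=12: 'b'=='b', l++,r--
l=8 r=11: 'x'=='x', l++,r--
l=9 r=10: 'a'=='a', l++,r--

9 moves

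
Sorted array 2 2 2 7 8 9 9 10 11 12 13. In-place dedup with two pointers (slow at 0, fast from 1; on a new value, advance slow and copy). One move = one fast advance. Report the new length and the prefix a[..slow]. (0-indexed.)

(s=0,f=1) a[fast]=2=a[slow] dup → fast++
(s=0,f=2) a[fast]=2=a[slow] dup → fast++
(s=0,f=3) a[fast]=7≠a[slow]=2 write a[1]=7 → slow++,fast++
(s=1,f=4) a[fast]=8≠a[slow]=7 write a[2]=8 → slow++,fast++
(s=2,f=5) a[fast]=9≠a[slow]=8 write a[3]=9 → slow++,fast++
(s=3,f=6) a[fast]=9=a[slow] dup → fast++
(s=3,f=7) a[fast]=10≠a[slow]=9 write a[4]=10 → slow++,fast++
(s=4,f=8) a[fast]=11≠a[slow]=10 write a[5]=11 → slow++,fast++
(s=5,f=9) a[fast]=12≠a[slow]=11 write a[6]=12 → slow++,fast++
(s=6,f=10) a[fast]=13≠a[slow]=12 write a[7]=13 → slow++,fast++

length 8; prefix = [2, 7, 8, 9, 10, 11, 12, 13]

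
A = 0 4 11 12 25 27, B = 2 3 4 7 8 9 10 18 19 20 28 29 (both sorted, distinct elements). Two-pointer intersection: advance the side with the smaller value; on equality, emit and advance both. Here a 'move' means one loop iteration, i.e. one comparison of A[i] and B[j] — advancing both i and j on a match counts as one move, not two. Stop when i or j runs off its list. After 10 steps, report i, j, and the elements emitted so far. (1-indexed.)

[i=1,j=1] 0<2 → i++
[i=2,j=1] 4>2 → j++
[i=2,j=2] 4>3 → j++
[i=2,j=3] 4==4 emit → i++,j++
[i=3,j=4] 11>7 → j++
[i=3,j=5] 11>8 → j++
[i=3,j=6] 11>9 → j++
[i=3,j=7] 11>10 → j++
[i=3,j=8] 11<18 → i++
[i=4,j=8] 12<18 → i++

i=5, j=8, emitted=[4]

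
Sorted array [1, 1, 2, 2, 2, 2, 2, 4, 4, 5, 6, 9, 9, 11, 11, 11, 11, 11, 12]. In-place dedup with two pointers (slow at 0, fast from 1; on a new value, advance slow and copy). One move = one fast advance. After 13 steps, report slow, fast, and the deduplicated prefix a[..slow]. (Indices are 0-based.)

slow=6, fast=14, prefix=[1, 2, 4, 5, 6, 9, 11]

slow=0 fast=1: a[fast]=1=a[slow] dup, fast++
slow=0 fast=2: a[fast]=2≠a[slow]=1 write a[1]=2, slow++,fast++
slow=1 fast=3: a[fast]=2=a[slow] dup, fast++
slow=1 fast=4: a[fast]=2=a[slow] dup, fast++
slow=1 fast=5: a[fast]=2=a[slow] dup, fast++
slow=1 fast=6: a[fast]=2=a[slow] dup, fast++
slow=1 fast=7: a[fast]=4≠a[slow]=2 write a[2]=4, slow++,fast++
slow=2 fast=8: a[fast]=4=a[slow] dup, fast++
slow=2 fast=9: a[fast]=5≠a[slow]=4 write a[3]=5, slow++,fast++
slow=3 fast=10: a[fast]=6≠a[slow]=5 write a[4]=6, slow++,fast++
slow=4 fast=11: a[fast]=9≠a[slow]=6 write a[5]=9, slow++,fast++
slow=5 fast=12: a[fast]=9=a[slow] dup, fast++
slow=5 fast=13: a[fast]=11≠a[slow]=9 write a[6]=11, slow++,fast++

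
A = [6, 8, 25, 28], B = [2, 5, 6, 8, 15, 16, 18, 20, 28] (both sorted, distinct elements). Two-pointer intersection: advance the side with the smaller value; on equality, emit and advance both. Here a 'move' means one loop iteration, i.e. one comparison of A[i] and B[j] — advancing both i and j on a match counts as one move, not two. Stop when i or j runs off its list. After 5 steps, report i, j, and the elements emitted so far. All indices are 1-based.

i=3, j=6, emitted=[6, 8]

i=1 j=1: 6>2, j++
i=1 j=2: 6>5, j++
i=1 j=3: 6==6 emit, i++,j++
i=2 j=4: 8==8 emit, i++,j++
i=3 j=5: 25>15, j++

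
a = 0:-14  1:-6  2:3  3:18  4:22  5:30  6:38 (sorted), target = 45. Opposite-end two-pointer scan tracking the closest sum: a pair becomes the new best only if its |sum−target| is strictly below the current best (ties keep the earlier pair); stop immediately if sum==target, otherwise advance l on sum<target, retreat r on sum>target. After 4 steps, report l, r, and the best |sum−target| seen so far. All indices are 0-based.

l=0 r=6: -14+38=24 d=21 *, l++
l=1 r=6: -6+38=32 d=13 *, l++
l=2 r=6: 3+38=41 d=4 *, l++
l=3 r=6: 18+38=56 d=11, r--

l=3, r=5, best |Δ|=4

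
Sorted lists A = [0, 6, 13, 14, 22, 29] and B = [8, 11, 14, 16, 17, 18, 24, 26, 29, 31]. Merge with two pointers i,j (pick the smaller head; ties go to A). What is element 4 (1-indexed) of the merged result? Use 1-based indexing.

merged[4] = 11

[i=1,j=1] A[i]=0<=B[j]=8 take 0 → i++
[i=2,j=1] A[i]=6<=B[j]=8 take 6 → i++
[i=3,j=1] A[i]=13>B[j]=8 take 8 → j++
[i=3,j=2] A[i]=13>B[j]=11 take 11 → j++
[i=3,j=3] A[i]=13<=B[j]=14 take 13 → i++
[i=4,j=3] A[i]=14<=B[j]=14 take 14 → i++
[i=5,j=3] A[i]=22>B[j]=14 take 14 → j++
[i=5,j=4] A[i]=22>B[j]=16 take 16 → j++
[i=5,j=5] A[i]=22>B[j]=17 take 17 → j++
[i=5,j=6] A[i]=22>B[j]=18 take 18 → j++
[i=5,j=7] A[i]=22<=B[j]=24 take 22 → i++
[i=6,j=7] A[i]=29>B[j]=24 take 24 → j++
[i=6,j=8] A[i]=29>B[j]=26 take 26 → j++
[i=6,j=9] A[i]=29<=B[j]=29 take 29 → i++
[i=7,j=9] A done, take B[j]=29 → j++
[i=7,j=10] A done, take B[j]=31 → j++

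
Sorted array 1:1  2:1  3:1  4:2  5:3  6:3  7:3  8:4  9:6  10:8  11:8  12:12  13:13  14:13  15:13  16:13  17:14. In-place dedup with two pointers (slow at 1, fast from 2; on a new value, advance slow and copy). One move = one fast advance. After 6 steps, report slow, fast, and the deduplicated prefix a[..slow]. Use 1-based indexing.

slow=1 fast=2: a[fast]=1=a[slow] dup, fast++
slow=1 fast=3: a[fast]=1=a[slow] dup, fast++
slow=1 fast=4: a[fast]=2≠a[slow]=1 write a[2]=2, slow++,fast++
slow=2 fast=5: a[fast]=3≠a[slow]=2 write a[3]=3, slow++,fast++
slow=3 fast=6: a[fast]=3=a[slow] dup, fast++
slow=3 fast=7: a[fast]=3=a[slow] dup, fast++

slow=3, fast=8, prefix=[1, 2, 3]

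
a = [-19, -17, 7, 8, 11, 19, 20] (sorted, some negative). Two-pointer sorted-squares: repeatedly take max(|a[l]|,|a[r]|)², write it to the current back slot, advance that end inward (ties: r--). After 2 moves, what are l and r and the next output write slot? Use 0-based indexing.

l=0, r=4, next write slot=4

[0,6] |-19|<=|20| out[6]=400 → r--
[0,5] |-19|<=|19| out[5]=361 → r--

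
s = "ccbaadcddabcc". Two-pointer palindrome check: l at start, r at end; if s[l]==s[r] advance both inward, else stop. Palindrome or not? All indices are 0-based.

l=0 r=12: 'c'=='c', l++,r--
l=1 r=11: 'c'=='c', l++,r--
l=2 r=10: 'b'=='b', l++,r--
l=3 r=9: 'a'=='a', l++,r--
l=4 r=8: 'a'!='d', stop

not a palindrome (mismatch at 4,8)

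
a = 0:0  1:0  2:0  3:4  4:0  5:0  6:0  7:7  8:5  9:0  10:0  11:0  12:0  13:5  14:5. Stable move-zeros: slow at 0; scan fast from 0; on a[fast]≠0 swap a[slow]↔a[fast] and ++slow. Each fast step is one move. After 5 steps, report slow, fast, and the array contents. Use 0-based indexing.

slow=1, fast=5, a=[4, 0, 0, 0, 0, 0, 0, 7, 5, 0, 0, 0, 0, 5, 5]

(s=0,f=0) a[fast]=0 → fast++
(s=0,f=1) a[fast]=0 → fast++
(s=0,f=2) a[fast]=0 → fast++
(s=0,f=3) a[fast]=4≠0 swap→a[0]=4 → slow++,fast++
(s=1,f=4) a[fast]=0 → fast++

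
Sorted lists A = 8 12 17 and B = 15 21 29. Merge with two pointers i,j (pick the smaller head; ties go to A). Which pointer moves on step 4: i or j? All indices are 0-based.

[i=0,j=0] A[i]=8<=B[j]=15 take 8 → i++
[i=1,j=0] A[i]=12<=B[j]=15 take 12 → i++
[i=2,j=0] A[i]=17>B[j]=15 take 15 → j++
[i=2,j=1] A[i]=17<=B[j]=21 take 17 → i++

i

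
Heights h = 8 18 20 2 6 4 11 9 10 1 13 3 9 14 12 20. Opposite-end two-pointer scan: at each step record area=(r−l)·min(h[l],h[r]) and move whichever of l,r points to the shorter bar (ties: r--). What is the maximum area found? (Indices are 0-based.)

l=0 r=15: min(8,20)*15=120 best=120 *, l++
l=1 r=15: min(18,20)*14=252 best=252 *, l++
l=2 r=15: min(20,20)*13=260 best=260 *, r--
l=2 r=14: min(20,12)*12=144 best=260, r--
l=2 r=13: min(20,14)*11=154 best=260, r--
l=2 r=12: min(20,9)*10=90 best=260, r--
l=2 r=11: min(20,3)*9=27 best=260, r--
l=2 r=10: min(20,13)*8=104 best=260, r--
l=2 r=9: min(20,1)*7=7 best=260, r--
l=2 r=8: min(20,10)*6=60 best=260, r--
l=2 r=7: min(20,9)*5=45 best=260, r--
l=2 r=6: min(20,11)*4=44 best=260, r--
l=2 r=5: min(20,4)*3=12 best=260, r--
l=2 r=4: min(20,6)*2=12 best=260, r--
l=2 r=3: min(20,2)*1=2 best=260, r--

max area = 260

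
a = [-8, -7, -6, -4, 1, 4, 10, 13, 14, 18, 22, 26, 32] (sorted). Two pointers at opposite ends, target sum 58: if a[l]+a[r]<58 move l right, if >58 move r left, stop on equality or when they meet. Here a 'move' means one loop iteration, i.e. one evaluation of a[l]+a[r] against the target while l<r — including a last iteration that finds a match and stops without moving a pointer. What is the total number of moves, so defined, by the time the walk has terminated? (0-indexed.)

l=0 r=12: -8+32=24 <58, l++
l=1 r=12: -7+32=25 <58, l++
l=2 r=12: -6+32=26 <58, l++
l=3 r=12: -4+32=28 <58, l++
l=4 r=12: 1+32=33 <58, l++
l=5 r=12: 4+32=36 <58, l++
l=6 r=12: 10+32=42 <58, l++
l=7 r=12: 13+32=45 <58, l++
l=8 r=12: 14+32=46 <58, l++
l=9 r=12: 18+32=50 <58, l++
l=10 r=12: 22+32=54 <58, l++
l=11 r=12: 26+32=58, found

12 moves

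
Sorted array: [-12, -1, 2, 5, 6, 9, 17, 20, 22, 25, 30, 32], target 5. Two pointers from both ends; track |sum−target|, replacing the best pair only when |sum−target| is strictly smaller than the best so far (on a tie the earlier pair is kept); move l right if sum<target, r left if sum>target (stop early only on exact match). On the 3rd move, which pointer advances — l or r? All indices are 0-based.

r

[0,11] -12+32=20 d=15 * → r--
[0,10] -12+30=18 d=13 * → r--
[0,9] -12+25=13 d=8 * → r--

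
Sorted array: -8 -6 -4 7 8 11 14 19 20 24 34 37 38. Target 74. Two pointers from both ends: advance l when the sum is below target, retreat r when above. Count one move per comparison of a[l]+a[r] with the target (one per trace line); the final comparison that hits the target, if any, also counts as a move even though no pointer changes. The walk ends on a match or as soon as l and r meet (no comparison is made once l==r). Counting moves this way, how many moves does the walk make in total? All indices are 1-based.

[1,13] -8+38=30 <74 → l++
[2,13] -6+38=32 <74 → l++
[3,13] -4+38=34 <74 → l++
[4,13] 7+38=45 <74 → l++
[5,13] 8+38=46 <74 → l++
[6,13] 11+38=49 <74 → l++
[7,13] 14+38=52 <74 → l++
[8,13] 19+38=57 <74 → l++
[9,13] 20+38=58 <74 → l++
[10,13] 24+38=62 <74 → l++
[11,13] 34+38=72 <74 → l++
[12,13] 37+38=75 >74 → r--

12 moves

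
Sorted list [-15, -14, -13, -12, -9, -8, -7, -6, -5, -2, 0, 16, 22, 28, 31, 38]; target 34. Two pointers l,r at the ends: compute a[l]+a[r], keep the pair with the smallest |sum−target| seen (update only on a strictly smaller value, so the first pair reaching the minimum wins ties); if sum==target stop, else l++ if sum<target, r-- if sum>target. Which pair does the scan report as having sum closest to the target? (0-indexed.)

pair (-5, 38) with sum 33 (|Δ|=1)

[0,15] -15+38=23 d=11 * → l++
[1,15] -14+38=24 d=10 * → l++
[2,15] -13+38=25 d=9 * → l++
[3,15] -12+38=26 d=8 * → l++
[4,15] -9+38=29 d=5 * → l++
[5,15] -8+38=30 d=4 * → l++
[6,15] -7+38=31 d=3 * → l++
[7,15] -6+38=32 d=2 * → l++
[8,15] -5+38=33 d=1 * → l++
[9,15] -2+38=36 d=2 → r--
[9,14] -2+31=29 d=5 → l++
[10,14] 0+31=31 d=3 → l++
[11,14] 16+31=47 d=13 → r--
[11,13] 16+28=44 d=10 → r--
[11,12] 16+22=38 d=4 → r--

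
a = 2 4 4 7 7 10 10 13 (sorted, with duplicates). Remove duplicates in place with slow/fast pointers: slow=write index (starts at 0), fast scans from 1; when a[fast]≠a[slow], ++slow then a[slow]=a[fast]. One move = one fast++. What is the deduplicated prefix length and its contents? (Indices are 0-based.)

length 5; prefix = [2, 4, 7, 10, 13]

(s=0,f=1) a[fast]=4≠a[slow]=2 write a[1]=4 → slow++,fast++
(s=1,f=2) a[fast]=4=a[slow] dup → fast++
(s=1,f=3) a[fast]=7≠a[slow]=4 write a[2]=7 → slow++,fast++
(s=2,f=4) a[fast]=7=a[slow] dup → fast++
(s=2,f=5) a[fast]=10≠a[slow]=7 write a[3]=10 → slow++,fast++
(s=3,f=6) a[fast]=10=a[slow] dup → fast++
(s=3,f=7) a[fast]=13≠a[slow]=10 write a[4]=13 → slow++,fast++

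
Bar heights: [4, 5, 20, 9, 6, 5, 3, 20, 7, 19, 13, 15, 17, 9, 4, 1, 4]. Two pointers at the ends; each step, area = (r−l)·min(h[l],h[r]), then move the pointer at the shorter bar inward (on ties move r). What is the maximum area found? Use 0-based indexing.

max area = 170

l=0 r=16: min(4,4)*16=64 best=64 *, r--
l=0 r=15: min(4,1)*15=15 best=64, r--
l=0 r=14: min(4,4)*14=56 best=64, r--
l=0 r=13: min(4,9)*13=52 best=64, l++
l=1 r=13: min(5,9)*12=60 best=64, l++
l=2 r=13: min(20,9)*11=99 best=99 *, r--
l=2 r=12: min(20,17)*10=170 best=170 *, r--
l=2 r=11: min(20,15)*9=135 best=170, r--
l=2 r=10: min(20,13)*8=104 best=170, r--
l=2 r=9: min(20,19)*7=133 best=170, r--
l=2 r=8: min(20,7)*6=42 best=170, r--
l=2 r=7: min(20,20)*5=100 best=170, r--
l=2 r=6: min(20,3)*4=12 best=170, r--
l=2 r=5: min(20,5)*3=15 best=170, r--
l=2 r=4: min(20,6)*2=12 best=170, r--
l=2 r=3: min(20,9)*1=9 best=170, r--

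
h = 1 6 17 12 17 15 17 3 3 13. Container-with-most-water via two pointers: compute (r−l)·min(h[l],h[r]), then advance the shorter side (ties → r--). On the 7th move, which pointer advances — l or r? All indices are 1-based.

[1,10] min(1,13)*9=9 best=9 * → l++
[2,10] min(6,13)*8=48 best=48 * → l++
[3,10] min(17,13)*7=91 best=91 * → r--
[3,9] min(17,3)*6=18 best=91 → r--
[3,8] min(17,3)*5=15 best=91 → r--
[3,7] min(17,17)*4=68 best=91 → r--
[3,6] min(17,15)*3=45 best=91 → r--

r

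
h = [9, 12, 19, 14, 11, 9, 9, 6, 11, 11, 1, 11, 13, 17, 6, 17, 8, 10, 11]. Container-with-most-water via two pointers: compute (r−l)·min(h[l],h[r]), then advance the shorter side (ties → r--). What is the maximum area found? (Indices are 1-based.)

l=1 r=19: min(9,11)*18=162 best=162 *, l++
l=2 r=19: min(12,11)*17=187 best=187 *, r--
l=2 r=18: min(12,10)*16=160 best=187, r--
l=2 r=17: min(12,8)*15=120 best=187, r--
l=2 r=16: min(12,17)*14=168 best=187, l++
l=3 r=16: min(19,17)*13=221 best=221 *, r--
l=3 r=15: min(19,6)*12=72 best=221, r--
l=3 r=14: min(19,17)*11=187 best=221, r--
l=3 r=13: min(19,13)*10=130 best=221, r--
l=3 r=12: min(19,11)*9=99 best=221, r--
l=3 r=11: min(19,1)*8=8 best=221, r--
l=3 r=10: min(19,11)*7=77 best=221, r--
l=3 r=9: min(19,11)*6=66 best=221, r--
l=3 r=8: min(19,6)*5=30 best=221, r--
l=3 r=7: min(19,9)*4=36 best=221, r--
l=3 r=6: min(19,9)*3=27 best=221, r--
l=3 r=5: min(19,11)*2=22 best=221, r--
l=3 r=4: min(19,14)*1=14 best=221, r--

max area = 221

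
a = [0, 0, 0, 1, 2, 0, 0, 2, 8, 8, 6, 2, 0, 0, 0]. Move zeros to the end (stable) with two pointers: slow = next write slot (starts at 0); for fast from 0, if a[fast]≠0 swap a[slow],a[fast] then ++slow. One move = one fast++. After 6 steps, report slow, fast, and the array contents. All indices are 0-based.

slow=2, fast=6, a=[1, 2, 0, 0, 0, 0, 0, 2, 8, 8, 6, 2, 0, 0, 0]

(s=0,f=0) a[fast]=0 → fast++
(s=0,f=1) a[fast]=0 → fast++
(s=0,f=2) a[fast]=0 → fast++
(s=0,f=3) a[fast]=1≠0 swap→a[0]=1 → slow++,fast++
(s=1,f=4) a[fast]=2≠0 swap→a[1]=2 → slow++,fast++
(s=2,f=5) a[fast]=0 → fast++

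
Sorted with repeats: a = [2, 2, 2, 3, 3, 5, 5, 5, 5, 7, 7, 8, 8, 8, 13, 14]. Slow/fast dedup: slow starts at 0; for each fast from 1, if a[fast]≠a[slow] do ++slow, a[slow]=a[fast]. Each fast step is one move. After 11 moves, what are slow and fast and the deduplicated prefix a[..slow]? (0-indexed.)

slow=4, fast=12, prefix=[2, 3, 5, 7, 8]

slow=0 fast=1: a[fast]=2=a[slow] dup, fast++
slow=0 fast=2: a[fast]=2=a[slow] dup, fast++
slow=0 fast=3: a[fast]=3≠a[slow]=2 write a[1]=3, slow++,fast++
slow=1 fast=4: a[fast]=3=a[slow] dup, fast++
slow=1 fast=5: a[fast]=5≠a[slow]=3 write a[2]=5, slow++,fast++
slow=2 fast=6: a[fast]=5=a[slow] dup, fast++
slow=2 fast=7: a[fast]=5=a[slow] dup, fast++
slow=2 fast=8: a[fast]=5=a[slow] dup, fast++
slow=2 fast=9: a[fast]=7≠a[slow]=5 write a[3]=7, slow++,fast++
slow=3 fast=10: a[fast]=7=a[slow] dup, fast++
slow=3 fast=11: a[fast]=8≠a[slow]=7 write a[4]=8, slow++,fast++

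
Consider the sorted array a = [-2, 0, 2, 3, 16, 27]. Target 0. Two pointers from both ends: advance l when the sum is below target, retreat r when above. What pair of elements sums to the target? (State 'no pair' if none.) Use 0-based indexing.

l=0 r=5: -2+27=25 >0, r--
l=0 r=4: -2+16=14 >0, r--
l=0 r=3: -2+3=1 >0, r--
l=0 r=2: -2+2=0, found

(-2, 2)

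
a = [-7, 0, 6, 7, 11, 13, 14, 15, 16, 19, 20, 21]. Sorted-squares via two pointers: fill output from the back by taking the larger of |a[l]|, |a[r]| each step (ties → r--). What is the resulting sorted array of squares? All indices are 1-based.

[1,12] |-7|<=|21| out[12]=441 → r--
[1,11] |-7|<=|20| out[11]=400 → r--
[1,10] |-7|<=|19| out[10]=361 → r--
[1,9] |-7|<=|16| out[9]=256 → r--
[1,8] |-7|<=|15| out[8]=225 → r--
[1,7] |-7|<=|14| out[7]=196 → r--
[1,6] |-7|<=|13| out[6]=169 → r--
[1,5] |-7|<=|11| out[5]=121 → r--
[1,4] |-7|<=|7| out[4]=49 → r--
[1,3] |-7|>|6| out[3]=49 → l++
[2,3] |0|<=|6| out[2]=36 → r--
[2,2] |0|<=|0| out[1]=0 → r--

[0, 36, 49, 49, 121, 169, 196, 225, 256, 361, 400, 441]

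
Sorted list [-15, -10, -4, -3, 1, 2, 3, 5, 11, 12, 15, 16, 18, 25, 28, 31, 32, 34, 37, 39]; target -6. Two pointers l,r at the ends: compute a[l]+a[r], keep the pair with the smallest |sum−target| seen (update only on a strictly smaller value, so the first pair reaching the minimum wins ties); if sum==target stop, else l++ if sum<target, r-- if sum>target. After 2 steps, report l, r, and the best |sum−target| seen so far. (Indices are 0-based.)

[0,19] -15+39=24 d=30 * → r--
[0,18] -15+37=22 d=28 * → r--

l=0, r=17, best |Δ|=28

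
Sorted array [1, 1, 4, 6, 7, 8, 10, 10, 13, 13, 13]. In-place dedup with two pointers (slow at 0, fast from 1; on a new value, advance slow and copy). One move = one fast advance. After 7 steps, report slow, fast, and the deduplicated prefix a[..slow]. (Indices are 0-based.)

(s=0,f=1) a[fast]=1=a[slow] dup → fast++
(s=0,f=2) a[fast]=4≠a[slow]=1 write a[1]=4 → slow++,fast++
(s=1,f=3) a[fast]=6≠a[slow]=4 write a[2]=6 → slow++,fast++
(s=2,f=4) a[fast]=7≠a[slow]=6 write a[3]=7 → slow++,fast++
(s=3,f=5) a[fast]=8≠a[slow]=7 write a[4]=8 → slow++,fast++
(s=4,f=6) a[fast]=10≠a[slow]=8 write a[5]=10 → slow++,fast++
(s=5,f=7) a[fast]=10=a[slow] dup → fast++

slow=5, fast=8, prefix=[1, 4, 6, 7, 8, 10]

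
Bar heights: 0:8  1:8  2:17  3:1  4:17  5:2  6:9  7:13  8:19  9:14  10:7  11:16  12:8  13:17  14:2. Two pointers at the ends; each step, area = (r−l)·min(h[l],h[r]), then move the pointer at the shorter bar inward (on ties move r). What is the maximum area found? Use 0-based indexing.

max area = 187

l=0 r=14: min(8,2)*14=28 best=28 *, r--
l=0 r=13: min(8,17)*13=104 best=104 *, l++
l=1 r=13: min(8,17)*12=96 best=104, l++
l=2 r=13: min(17,17)*11=187 best=187 *, r--
l=2 r=12: min(17,8)*10=80 best=187, r--
l=2 r=11: min(17,16)*9=144 best=187, r--
l=2 r=10: min(17,7)*8=56 best=187, r--
l=2 r=9: min(17,14)*7=98 best=187, r--
l=2 r=8: min(17,19)*6=102 best=187, l++
l=3 r=8: min(1,19)*5=5 best=187, l++
l=4 r=8: min(17,19)*4=68 best=187, l++
l=5 r=8: min(2,19)*3=6 best=187, l++
l=6 r=8: min(9,19)*2=18 best=187, l++
l=7 r=8: min(13,19)*1=13 best=187, l++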